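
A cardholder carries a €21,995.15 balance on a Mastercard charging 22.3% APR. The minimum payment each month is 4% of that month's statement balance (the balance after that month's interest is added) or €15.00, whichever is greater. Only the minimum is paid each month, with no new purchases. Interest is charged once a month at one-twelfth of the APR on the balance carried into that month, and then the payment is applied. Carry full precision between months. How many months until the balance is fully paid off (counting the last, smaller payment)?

Monthly rate r = 22.3%/12 = 1.85833% = 0.0185833.
While 4% of the post-interest balance exceeds €15.00, each month B ← (B·(1+r))·(1 − 0.04), i.e. B shrinks by the factor (1+r)·0.96 = 0.97784.
This holds for months 1–183. Entering month 184 the balance is €364.20; 4% of the post-interest balance is now below €15.00, so the flat €15.00 minimum applies from here.
From month 184 a fixed €15.00 at rate r clears €364.20 in 33 more payments. Total: 183 + 33 = 216 months.

216 months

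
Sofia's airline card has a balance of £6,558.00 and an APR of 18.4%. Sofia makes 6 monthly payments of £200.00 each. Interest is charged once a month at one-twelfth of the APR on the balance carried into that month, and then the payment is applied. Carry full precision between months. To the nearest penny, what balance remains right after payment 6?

£5,937.99

Monthly rate r = 18.4%/12 = 1.53333% = 0.0153333.
Each month: B ← B·(1+r) − £200.00.
Month 1: interest £100.56; balance after payment £6,458.56.
Month 2: interest £99.03; balance after payment £6,357.59.
Month 3: interest £97.48; balance after payment £6,255.07.
Month 4: interest £95.91; balance after payment £6,150.98.
Month 5: interest £94.32; balance after payment £6,045.30.
Month 6: interest £92.69; balance after payment £5,937.99.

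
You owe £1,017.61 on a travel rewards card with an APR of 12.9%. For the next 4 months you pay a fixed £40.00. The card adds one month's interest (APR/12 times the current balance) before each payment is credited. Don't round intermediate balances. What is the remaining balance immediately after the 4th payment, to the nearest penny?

£899.48

Monthly rate r = 12.9%/12 = 1.075% = 0.01075.
Each month: B ← B·(1+r) − £40.00.
Month 1: interest £10.94; balance after payment £988.55.
Month 2: interest £10.63; balance after payment £959.18.
Month 3: interest £10.31; balance after payment £929.49.
Month 4: interest £9.99; balance after payment £899.48.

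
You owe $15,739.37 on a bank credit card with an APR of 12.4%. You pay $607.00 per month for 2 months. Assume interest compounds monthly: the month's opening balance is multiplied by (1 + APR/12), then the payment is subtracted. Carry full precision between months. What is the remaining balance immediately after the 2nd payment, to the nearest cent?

Monthly rate r = 12.4%/12 = 1.03333% = 0.0103333.
Each month: B ← B·(1+r) − $607.00.
Month 1: interest $162.64; balance after payment $15,295.01.
Month 2: interest $158.05; balance after payment $14,846.06.

$14,846.06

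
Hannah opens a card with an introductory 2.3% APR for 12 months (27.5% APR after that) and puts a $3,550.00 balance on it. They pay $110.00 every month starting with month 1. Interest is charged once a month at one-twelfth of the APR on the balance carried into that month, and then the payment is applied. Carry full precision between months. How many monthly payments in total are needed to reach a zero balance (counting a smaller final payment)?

Promo months 1–12 at r₀ = 2.3%/12 = 0.00191667; months 13+ at r₁ = 27.5%/12 = 0.0229167.
After month 12: iterate B ← B·(1+r₀) − $110.00 for 12 months → $2,298.51.
Then at r₁ with $110.00/mo: n₂ = −ln(1 − r₁·B/P)/ln(1+r₁) ≈ 28.76 → 29 more payments.

41 payments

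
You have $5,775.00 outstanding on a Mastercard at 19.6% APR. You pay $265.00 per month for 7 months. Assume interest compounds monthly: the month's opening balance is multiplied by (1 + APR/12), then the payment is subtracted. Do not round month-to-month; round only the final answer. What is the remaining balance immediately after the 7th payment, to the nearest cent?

Monthly rate r = 19.6%/12 = 1.63333% = 0.0163333.
Each month: B ← B·(1+r) − $265.00.
Month 1: interest $94.33; balance after payment $5,604.32.
Month 2: interest $91.54; balance after payment $5,430.86.
Month 3: interest $88.70; balance after payment $5,254.57.
Month 4: interest $85.82; balance after payment $5,075.39.
Month 5: interest $82.90; balance after payment $4,893.29.
Month 6: interest $79.92; balance after payment $4,708.21.
Month 7: interest $76.90; balance after payment $4,520.11.

$4,520.11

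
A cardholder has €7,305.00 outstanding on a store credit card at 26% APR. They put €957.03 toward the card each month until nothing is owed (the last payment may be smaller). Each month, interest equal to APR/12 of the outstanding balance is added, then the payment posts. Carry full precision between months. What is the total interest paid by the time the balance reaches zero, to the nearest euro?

€769

Monthly rate r = 26%/12 = 2.16667% = 0.0216667.
Payoff takes n = ⌈−ln(1 − rB₀/P)/ln(1+r)⌉ = ⌈8.434⌉ = 9 payments; the last is €417.66.
Total paid = 8·€957.03 + €417.66 = €8,073.90.
Total interest = total paid − principal = €8,073.90 − €7,305.00 = €768.90.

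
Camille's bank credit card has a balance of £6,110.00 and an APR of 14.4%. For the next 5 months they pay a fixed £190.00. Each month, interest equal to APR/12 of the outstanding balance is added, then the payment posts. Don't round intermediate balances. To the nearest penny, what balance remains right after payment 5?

£5,512.43

Monthly rate r = 14.4%/12 = 1.2% = 0.012.
Each month: B ← B·(1+r) − £190.00.
Month 1: interest £73.32; balance after payment £5,993.32.
Month 2: interest £71.92; balance after payment £5,875.24.
Month 3: interest £70.50; balance after payment £5,755.74.
Month 4: interest £69.07; balance after payment £5,634.81.
Month 5: interest £67.62; balance after payment £5,512.43.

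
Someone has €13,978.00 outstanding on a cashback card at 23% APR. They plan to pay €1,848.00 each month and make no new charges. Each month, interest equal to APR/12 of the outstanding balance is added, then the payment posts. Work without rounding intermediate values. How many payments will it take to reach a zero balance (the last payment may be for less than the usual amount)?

Monthly rate r = 23%/12 = 1.91667% = 0.0191667.
Recurrence: B ← B·(1+r) − €1,848.00.
Month 1: interest €267.91; balance after payment €12,397.91.
Month 2: interest €237.63; balance after payment €10,787.54.
Closed form: n = −ln(1 − rB₀/P)/ln(1+r) = −ln(0.85503)/ln(1.01917) ≈ 8.250, so the balance reaches zero during payment 9.

9 months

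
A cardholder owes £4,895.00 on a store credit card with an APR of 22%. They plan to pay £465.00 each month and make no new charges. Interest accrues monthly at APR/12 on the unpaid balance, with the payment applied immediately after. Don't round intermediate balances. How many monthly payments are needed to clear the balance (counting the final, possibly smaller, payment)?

Monthly rate r = 22%/12 = 1.83333% = 0.0183333.
Recurrence: B ← B·(1+r) − £465.00.
Month 1: interest £89.74; balance after payment £4,519.74.
Month 2: interest £82.86; balance after payment £4,137.60.
Closed form: n = −ln(1 − rB₀/P)/ln(1+r) = −ln(0.80701)/ln(1.01833) ≈ 11.803, so the balance reaches zero during payment 12.

12 months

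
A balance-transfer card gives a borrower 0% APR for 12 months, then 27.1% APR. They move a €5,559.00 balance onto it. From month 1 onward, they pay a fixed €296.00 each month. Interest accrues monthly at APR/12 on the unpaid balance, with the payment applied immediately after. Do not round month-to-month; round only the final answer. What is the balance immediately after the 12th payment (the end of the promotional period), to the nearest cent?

€2,007.00

Promo months 1–12 at r₀ = 0%/12 = 0; months 13+ at r₁ = 27.1%/12 = 0.0225833.
After month 12 (no interest yet): B = €5,559.00 − 12·€296.00 = €2,007.00.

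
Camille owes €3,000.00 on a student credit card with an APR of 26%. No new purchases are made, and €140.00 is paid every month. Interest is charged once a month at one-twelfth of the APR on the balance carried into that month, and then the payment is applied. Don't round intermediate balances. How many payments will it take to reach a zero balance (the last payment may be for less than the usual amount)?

30 payments

Monthly rate r = 26%/12 = 2.16667% = 0.0216667.
Recurrence: B ← B·(1+r) − €140.00.
Month 1: interest €65.00; balance after payment €2,925.00.
Month 2: interest €63.38; balance after payment €2,848.38.
Closed form: n = −ln(1 − rB₀/P)/ln(1+r) = −ln(0.53571)/ln(1.02167) ≈ 29.118, so the balance reaches zero during payment 30.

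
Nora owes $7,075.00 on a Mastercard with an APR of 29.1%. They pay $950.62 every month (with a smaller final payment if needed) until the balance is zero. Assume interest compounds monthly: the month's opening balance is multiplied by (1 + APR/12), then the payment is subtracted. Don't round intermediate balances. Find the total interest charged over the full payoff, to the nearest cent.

$824.09

Monthly rate r = 29.1%/12 = 2.425% = 0.02425.
Payoff takes n = ⌈−ln(1 − rB₀/P)/ln(1+r)⌉ = ⌈8.307⌉ = 9 payments; the last is $294.13.
Total paid = 8·$950.62 + $294.13 = $7,899.09.
Total interest = total paid − principal = $7,899.09 − $7,075.00 = $824.09.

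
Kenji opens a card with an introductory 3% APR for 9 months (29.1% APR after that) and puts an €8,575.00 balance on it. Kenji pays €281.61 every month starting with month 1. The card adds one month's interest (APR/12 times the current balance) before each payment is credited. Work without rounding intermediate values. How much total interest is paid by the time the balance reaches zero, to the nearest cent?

€2,952.79

Promo months 1–9 at r₀ = 3%/12 = 0.0025; months 10+ at r₁ = 29.1%/12 = 0.02425.
After month 9: iterate B ← B·(1+r₀) − €281.61 for 9 months → €6,209.89.
Then at r₁ with €281.61/mo: n₂ = −ln(1 − r₁·B/P)/ln(1+r₁) ≈ 31.93 → 32 more payments.
Total paid = 40·€281.61 + €263.39 = €11,527.79; interest = €11,527.79 − €8,575.00 = €2,952.79.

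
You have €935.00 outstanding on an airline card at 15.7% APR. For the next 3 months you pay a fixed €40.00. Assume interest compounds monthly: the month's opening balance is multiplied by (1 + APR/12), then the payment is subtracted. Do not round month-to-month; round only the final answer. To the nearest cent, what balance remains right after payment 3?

Monthly rate r = 15.7%/12 = 1.30833% = 0.0130833.
Each month: B ← B·(1+r) − €40.00.
Month 1: interest €12.23; balance after payment €907.23.
Month 2: interest €11.87; balance after payment €879.10.
Month 3: interest €11.50; balance after payment €850.60.

€850.60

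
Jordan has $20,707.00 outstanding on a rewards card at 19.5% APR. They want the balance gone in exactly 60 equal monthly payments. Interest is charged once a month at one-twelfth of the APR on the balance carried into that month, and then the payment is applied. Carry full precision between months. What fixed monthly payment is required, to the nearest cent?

$542.86

Monthly rate r = 19.5%/12 = 1.625% = 0.01625.
Level-payment amortization: P = B₀·r / (1 − (1+r)^(−n)) = 20707.00·0.01625 / (1 − 1.01625^(−60)).
Denominator 1 − (1+r)^(−60) = 0.619839943.
P = 336.489 / 0.619839943 ≈ 542.86.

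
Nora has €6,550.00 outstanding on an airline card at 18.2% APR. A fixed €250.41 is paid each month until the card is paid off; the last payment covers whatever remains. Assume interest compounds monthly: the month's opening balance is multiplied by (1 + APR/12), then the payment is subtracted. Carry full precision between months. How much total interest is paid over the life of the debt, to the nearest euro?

€1,857

Monthly rate r = 18.2%/12 = 1.51667% = 0.0151667.
Payoff takes n = ⌈−ln(1 − rB₀/P)/ln(1+r)⌉ = ⌈33.573⌉ = 34 payments; the last is €143.94.
Total paid = 33·€250.41 + €143.94 = €8,407.47.
Total interest = total paid − principal = €8,407.47 − €6,550.00 = €1,857.47.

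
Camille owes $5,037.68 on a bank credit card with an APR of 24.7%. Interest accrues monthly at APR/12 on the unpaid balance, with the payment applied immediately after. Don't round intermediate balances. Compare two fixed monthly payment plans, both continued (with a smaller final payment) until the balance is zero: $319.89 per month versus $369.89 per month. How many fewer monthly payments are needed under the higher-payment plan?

Monthly rate r = 24.7%/12 = 2.05833% = 0.0205833.
At $319.89/mo: n = ⌈−ln(1 − rB₀/P)/ln(1+r)⌉ = 20 payments (last $73.91); total interest = total paid − $5,037.68 = $1,114.14.
At $369.89/mo: 17 payments (last $54.51); total interest $935.07.
Payments saved = 20 − 17 = 3.

3 fewer payments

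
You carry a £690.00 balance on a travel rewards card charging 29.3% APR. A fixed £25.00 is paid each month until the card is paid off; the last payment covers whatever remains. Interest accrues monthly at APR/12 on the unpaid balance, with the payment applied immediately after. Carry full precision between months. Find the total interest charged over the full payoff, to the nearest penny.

£471.35

Monthly rate r = 29.3%/12 = 2.44167% = 0.0244167.
Payoff takes n = ⌈−ln(1 − rB₀/P)/ln(1+r)⌉ = ⌈46.451⌉ = 47 payments; the last is £11.35.
Total paid = 46·£25.00 + £11.35 = £1,161.35.
Total interest = total paid − principal = £1,161.35 − £690.00 = £471.35.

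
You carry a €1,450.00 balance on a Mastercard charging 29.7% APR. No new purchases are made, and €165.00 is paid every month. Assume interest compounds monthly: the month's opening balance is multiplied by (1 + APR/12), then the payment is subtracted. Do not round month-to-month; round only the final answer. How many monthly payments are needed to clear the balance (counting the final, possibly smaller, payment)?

11 months

Monthly rate r = 29.7%/12 = 2.475% = 0.02475.
Recurrence: B ← B·(1+r) − €165.00.
Month 1: interest €35.89; balance after payment €1,320.89.
Month 2: interest €32.69; balance after payment €1,188.58.
Closed form: n = −ln(1 − rB₀/P)/ln(1+r) = −ln(0.7825)/ln(1.02475) ≈ 10.032, so the balance reaches zero during payment 11.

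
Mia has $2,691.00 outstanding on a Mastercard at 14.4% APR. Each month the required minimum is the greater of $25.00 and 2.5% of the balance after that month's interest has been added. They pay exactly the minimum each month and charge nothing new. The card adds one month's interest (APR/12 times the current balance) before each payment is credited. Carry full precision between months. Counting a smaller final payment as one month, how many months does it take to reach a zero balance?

129 months

Monthly rate r = 14.4%/12 = 1.2% = 0.012.
While 2.5% of the post-interest balance exceeds $25.00, each month B ← (B·(1+r))·(1 − 0.025), i.e. B shrinks by the factor (1+r)·0.975 = 0.9867.
This holds for months 1–75. Entering month 76 the balance is $985.82; 2.5% of the post-interest balance is now below $25.00, so the flat $25.00 minimum applies from here.
From month 76 a fixed $25.00 at rate r clears $985.82 in 54 more payments. Total: 75 + 54 = 129 months.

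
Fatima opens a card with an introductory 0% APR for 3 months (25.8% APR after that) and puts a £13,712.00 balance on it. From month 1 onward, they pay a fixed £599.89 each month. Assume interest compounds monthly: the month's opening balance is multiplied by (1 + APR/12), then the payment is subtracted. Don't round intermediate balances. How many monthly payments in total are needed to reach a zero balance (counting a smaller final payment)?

Promo months 1–3 at r₀ = 0%/12 = 0; months 4+ at r₁ = 25.8%/12 = 0.0215.
After month 3 (no interest yet): B = £13,712.00 − 3·£599.89 = £11,912.33.
Then at r₁ with £599.89/mo: n₂ = −ln(1 − r₁·B/P)/ln(1+r₁) ≈ 26.17 → 27 more payments.

30 payments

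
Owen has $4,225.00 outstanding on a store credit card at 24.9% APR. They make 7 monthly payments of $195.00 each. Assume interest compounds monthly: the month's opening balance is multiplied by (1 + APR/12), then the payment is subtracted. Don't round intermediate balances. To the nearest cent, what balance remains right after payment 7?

Monthly rate r = 24.9%/12 = 2.075% = 0.02075.
Each month: B ← B·(1+r) − $195.00.
Month 1: interest $87.67; balance after payment $4,117.67.
Month 2: interest $85.44; balance after payment $4,008.11.
Month 3: interest $83.17; balance after payment $3,896.28.
Month 4: interest $80.85; balance after payment $3,782.13.
Month 5: interest $78.48; balance after payment $3,665.61.
Month 6: interest $76.06; balance after payment $3,546.67.
Month 7: interest $73.59; balance after payment $3,425.26.

$3,425.26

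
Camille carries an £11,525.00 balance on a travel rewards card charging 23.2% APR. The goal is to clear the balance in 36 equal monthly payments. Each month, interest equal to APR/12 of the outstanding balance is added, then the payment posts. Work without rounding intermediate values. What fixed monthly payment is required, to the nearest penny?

£447.33

Monthly rate r = 23.2%/12 = 1.93333% = 0.0193333.
Level-payment amortization: P = B₀·r / (1 − (1+r)^(−n)) = 11525.00·0.0193333 / (1 − 1.01933^(−36)).
Denominator 1 − (1+r)^(−36) = 0.498101554.
P = 222.817 / 0.498101554 ≈ 447.33.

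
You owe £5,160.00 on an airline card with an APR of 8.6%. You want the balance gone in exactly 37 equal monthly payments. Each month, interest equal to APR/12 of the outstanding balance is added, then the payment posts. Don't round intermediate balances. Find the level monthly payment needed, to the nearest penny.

£159.26

Monthly rate r = 8.6%/12 = 0.716667% = 0.00716667.
Level-payment amortization: P = B₀·r / (1 − (1+r)^(−n)) = 5160.00·0.00716667 / (1 − 1.00717^(−37)).
Denominator 1 − (1+r)^(−37) = 0.232196165.
P = 36.98 / 0.232196165 ≈ 159.26.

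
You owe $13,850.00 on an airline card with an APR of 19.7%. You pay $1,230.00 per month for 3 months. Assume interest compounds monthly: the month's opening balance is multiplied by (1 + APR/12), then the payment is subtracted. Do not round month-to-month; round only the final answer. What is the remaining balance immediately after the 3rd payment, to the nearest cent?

$10,792.46

Monthly rate r = 19.7%/12 = 1.64167% = 0.0164167.
Each month: B ← B·(1+r) − $1,230.00.
Month 1: interest $227.37; balance after payment $12,847.37.
Month 2: interest $210.91; balance after payment $11,828.28.
Month 3: interest $194.18; balance after payment $10,792.46.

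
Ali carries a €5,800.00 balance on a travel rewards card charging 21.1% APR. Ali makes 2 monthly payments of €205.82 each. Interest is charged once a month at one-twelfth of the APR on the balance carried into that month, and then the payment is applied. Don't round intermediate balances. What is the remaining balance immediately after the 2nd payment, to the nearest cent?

€5,590.50

Monthly rate r = 21.1%/12 = 1.75833% = 0.0175833.
Each month: B ← B·(1+r) − €205.82.
Month 1: interest €101.98; balance after payment €5,696.16.
Month 2: interest €100.16; balance after payment €5,590.50.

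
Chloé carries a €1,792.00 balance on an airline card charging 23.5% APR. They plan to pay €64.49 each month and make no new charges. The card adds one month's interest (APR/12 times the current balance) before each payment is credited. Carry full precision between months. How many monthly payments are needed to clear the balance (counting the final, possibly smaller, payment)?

Monthly rate r = 23.5%/12 = 1.95833% = 0.0195833.
Recurrence: B ← B·(1+r) − €64.49.
Month 1: interest €35.09; balance after payment €1,762.60.
Month 2: interest €34.52; balance after payment €1,732.63.
Closed form: n = −ln(1 − rB₀/P)/ln(1+r) = −ln(0.45583)/ln(1.01958) ≈ 40.509, so the balance reaches zero during payment 41.

41 payments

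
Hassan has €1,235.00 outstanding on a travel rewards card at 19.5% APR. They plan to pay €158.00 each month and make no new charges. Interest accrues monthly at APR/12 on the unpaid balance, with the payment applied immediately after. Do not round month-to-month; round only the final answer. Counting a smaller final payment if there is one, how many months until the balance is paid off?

Monthly rate r = 19.5%/12 = 1.625% = 0.01625.
Recurrence: B ← B·(1+r) − €158.00.
Month 1: interest €20.07; balance after payment €1,097.07.
Month 2: interest €17.83; balance after payment €956.90.
Closed form: n = −ln(1 − rB₀/P)/ln(1+r) = −ln(0.87298)/ln(1.01625) ≈ 8.427, so the balance reaches zero during payment 9.

9 months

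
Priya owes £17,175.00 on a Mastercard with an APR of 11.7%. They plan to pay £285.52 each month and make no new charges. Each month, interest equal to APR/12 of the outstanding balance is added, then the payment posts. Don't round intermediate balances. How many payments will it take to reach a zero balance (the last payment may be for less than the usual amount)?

92 months

Monthly rate r = 11.7%/12 = 0.975% = 0.00975.
Recurrence: B ← B·(1+r) − £285.52.
Month 1: interest £167.46; balance after payment £17,056.94.
Month 2: interest £166.31; balance after payment £16,937.72.
Closed form: n = −ln(1 − rB₀/P)/ln(1+r) = −ln(0.4135)/ln(1.00975) ≈ 91.014, so the balance reaches zero during payment 92.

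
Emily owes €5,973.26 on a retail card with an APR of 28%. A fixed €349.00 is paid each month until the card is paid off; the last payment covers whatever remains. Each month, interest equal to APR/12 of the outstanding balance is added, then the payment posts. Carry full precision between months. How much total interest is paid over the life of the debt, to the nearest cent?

Monthly rate r = 28%/12 = 2.33333% = 0.0233333.
Payoff takes n = ⌈−ln(1 − rB₀/P)/ln(1+r)⌉ = ⌈22.101⌉ = 23 payments; the last is €35.48.
Total paid = 22·€349.00 + €35.48 = €7,713.48.
Total interest = total paid − principal = €7,713.48 − €5,973.26 = €1,740.22.

€1,740.22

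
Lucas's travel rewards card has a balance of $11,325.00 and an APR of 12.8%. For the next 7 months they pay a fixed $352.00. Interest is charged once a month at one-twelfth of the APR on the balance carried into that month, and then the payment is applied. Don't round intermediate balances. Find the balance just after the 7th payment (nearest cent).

$9,653.88

Monthly rate r = 12.8%/12 = 1.06667% = 0.0106667.
Each month: B ← B·(1+r) − $352.00.
Month 1: interest $120.80; balance after payment $11,093.80.
Month 2: interest $118.33; balance after payment $10,860.13.
Month 3: interest $115.84; balance after payment $10,623.98.
Month 4: interest $113.32; balance after payment $10,385.30.
Month 5: interest $110.78; balance after payment $10,144.07.
Month 6: interest $108.20; balance after payment $9,900.28.
Month 7: interest $105.60; balance after payment $9,653.88.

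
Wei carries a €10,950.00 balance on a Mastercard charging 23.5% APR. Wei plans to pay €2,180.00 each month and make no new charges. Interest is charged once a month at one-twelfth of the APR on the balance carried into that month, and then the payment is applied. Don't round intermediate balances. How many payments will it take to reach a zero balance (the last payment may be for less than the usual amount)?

6 payments

Monthly rate r = 23.5%/12 = 1.95833% = 0.0195833.
Recurrence: B ← B·(1+r) − €2,180.00.
Month 1: interest €214.44; balance after payment €8,984.44.
Month 2: interest €175.95; balance after payment €6,980.38.
Month 3: interest €136.70; balance after payment €4,937.08.
Month 4: interest €96.68; balance after payment €2,853.77.
Month 5: interest €55.89; balance after payment €729.65.
Month 6: interest €14.29; balance after payment €0.00.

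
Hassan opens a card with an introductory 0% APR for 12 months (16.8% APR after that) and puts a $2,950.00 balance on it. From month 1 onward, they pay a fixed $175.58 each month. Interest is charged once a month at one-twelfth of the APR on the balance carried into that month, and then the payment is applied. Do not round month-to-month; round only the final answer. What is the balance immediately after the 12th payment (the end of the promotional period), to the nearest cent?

Promo months 1–12 at r₀ = 0%/12 = 0; months 13+ at r₁ = 16.8%/12 = 0.014.
After month 12 (no interest yet): B = $2,950.00 − 12·$175.58 = $843.04.

$843.04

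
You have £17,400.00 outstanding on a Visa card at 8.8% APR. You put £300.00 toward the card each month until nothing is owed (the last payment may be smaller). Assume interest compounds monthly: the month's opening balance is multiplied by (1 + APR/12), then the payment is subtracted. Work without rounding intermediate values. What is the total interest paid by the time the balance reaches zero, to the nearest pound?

Monthly rate r = 8.8%/12 = 0.733333% = 0.00733333.
Payoff takes n = ⌈−ln(1 − rB₀/P)/ln(1+r)⌉ = ⌈75.817⌉ = 76 payments; the last is £245.37.
Total paid = 75·£300.00 + £245.37 = £22,745.37.
Total interest = total paid − principal = £22,745.37 − £17,400.00 = £5,345.37.

£5,345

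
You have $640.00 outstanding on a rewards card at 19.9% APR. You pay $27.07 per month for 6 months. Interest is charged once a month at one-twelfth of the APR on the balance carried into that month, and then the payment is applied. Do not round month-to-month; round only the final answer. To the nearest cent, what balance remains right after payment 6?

Monthly rate r = 19.9%/12 = 1.65833% = 0.0165833.
Each month: B ← B·(1+r) − $27.07.
Month 1: interest $10.61; balance after payment $623.54.
Month 2: interest $10.34; balance after payment $606.81.
Month 3: interest $10.06; balance after payment $589.81.
Month 4: interest $9.78; balance after payment $572.52.
Month 5: interest $9.49; balance after payment $554.94.
Month 6: interest $9.20; balance after payment $537.07.

$537.07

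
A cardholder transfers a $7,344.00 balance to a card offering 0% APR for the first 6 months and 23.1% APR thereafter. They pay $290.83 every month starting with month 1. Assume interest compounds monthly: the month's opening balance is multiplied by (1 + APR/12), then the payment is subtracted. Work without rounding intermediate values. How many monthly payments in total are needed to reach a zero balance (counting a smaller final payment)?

Promo months 1–6 at r₀ = 0%/12 = 0; months 7+ at r₁ = 23.1%/12 = 0.01925.
After month 6 (no interest yet): B = $7,344.00 − 6·$290.83 = $5,599.02.
Then at r₁ with $290.83/mo: n₂ = −ln(1 − r₁·B/P)/ln(1+r₁) ≈ 24.28 → 25 more payments.

31 payments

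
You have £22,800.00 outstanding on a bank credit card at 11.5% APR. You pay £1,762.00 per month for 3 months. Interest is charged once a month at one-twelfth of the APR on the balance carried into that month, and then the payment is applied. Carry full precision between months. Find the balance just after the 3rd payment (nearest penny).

£18,124.98

Monthly rate r = 11.5%/12 = 0.958333% = 0.00958333.
Each month: B ← B·(1+r) − £1,762.00.
Month 1: interest £218.50; balance after payment £21,256.50.
Month 2: interest £203.71; balance after payment £19,698.21.
Month 3: interest £188.77; balance after payment £18,124.98.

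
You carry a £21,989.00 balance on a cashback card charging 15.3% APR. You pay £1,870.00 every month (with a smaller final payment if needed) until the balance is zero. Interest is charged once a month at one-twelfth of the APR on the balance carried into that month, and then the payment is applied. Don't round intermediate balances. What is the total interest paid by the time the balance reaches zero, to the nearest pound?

£1,987

Monthly rate r = 15.3%/12 = 1.275% = 0.01275.
Payoff takes n = ⌈−ln(1 − rB₀/P)/ln(1+r)⌉ = ⌈12.821⌉ = 13 payments; the last is £1,536.46.
Total paid = 12·£1,870.00 + £1,536.46 = £23,976.46.
Total interest = total paid − principal = £23,976.46 − £21,989.00 = £1,987.46.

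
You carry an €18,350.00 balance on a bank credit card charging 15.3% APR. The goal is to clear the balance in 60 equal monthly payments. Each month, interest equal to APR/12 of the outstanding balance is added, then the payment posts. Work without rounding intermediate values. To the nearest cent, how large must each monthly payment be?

Monthly rate r = 15.3%/12 = 1.275% = 0.01275.
Level-payment amortization: P = B₀·r / (1 − (1+r)^(−n)) = 18350.00·0.01275 / (1 − 1.01275^(−60)).
Denominator 1 − (1+r)^(−60) = 0.532410351.
P = 233.963 / 0.532410351 ≈ 439.44.

€439.44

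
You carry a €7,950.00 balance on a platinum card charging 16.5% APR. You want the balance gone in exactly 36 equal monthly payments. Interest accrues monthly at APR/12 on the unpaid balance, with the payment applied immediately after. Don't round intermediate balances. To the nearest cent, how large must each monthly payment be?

Monthly rate r = 16.5%/12 = 1.375% = 0.01375.
Level-payment amortization: P = B₀·r / (1 − (1+r)^(−n)) = 7950.00·0.01375 / (1 − 1.01375^(−36)).
Denominator 1 − (1+r)^(−36) = 0.388369999.
P = 109.312 / 0.388369999 ≈ 281.46.

€281.46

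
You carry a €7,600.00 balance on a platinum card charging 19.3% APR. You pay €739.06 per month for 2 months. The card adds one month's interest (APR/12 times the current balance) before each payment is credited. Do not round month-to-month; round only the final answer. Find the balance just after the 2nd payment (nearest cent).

€6,356.43

Monthly rate r = 19.3%/12 = 1.60833% = 0.0160833.
Each month: B ← B·(1+r) − €739.06.
Month 1: interest €122.23; balance after payment €6,983.17.
Month 2: interest €112.31; balance after payment €6,356.43.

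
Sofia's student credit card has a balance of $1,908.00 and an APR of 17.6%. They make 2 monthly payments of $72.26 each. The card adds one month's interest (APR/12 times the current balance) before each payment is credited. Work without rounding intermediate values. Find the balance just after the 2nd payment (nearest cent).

$1,818.80

Monthly rate r = 17.6%/12 = 1.46667% = 0.0146667.
Each month: B ← B·(1+r) − $72.26.
Month 1: interest $27.98; balance after payment $1,863.72.
Month 2: interest $27.33; balance after payment $1,818.80.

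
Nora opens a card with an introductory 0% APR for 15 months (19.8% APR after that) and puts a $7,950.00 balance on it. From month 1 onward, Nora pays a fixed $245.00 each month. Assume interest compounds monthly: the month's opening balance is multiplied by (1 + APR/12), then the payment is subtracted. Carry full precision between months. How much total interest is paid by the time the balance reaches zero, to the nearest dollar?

Promo months 1–15 at r₀ = 0%/12 = 0; months 16+ at r₁ = 19.8%/12 = 0.0165.
After month 15 (no interest yet): B = $7,950.00 − 15·$245.00 = $4,275.00.
Then at r₁ with $245.00/mo: n₂ = −ln(1 − r₁·B/P)/ln(1+r₁) ≈ 20.75 → 21 more payments.
Total paid = 35·$245.00 + $183.64 = $8,758.64; interest = $8,758.64 − $7,950.00 = $808.64.

$809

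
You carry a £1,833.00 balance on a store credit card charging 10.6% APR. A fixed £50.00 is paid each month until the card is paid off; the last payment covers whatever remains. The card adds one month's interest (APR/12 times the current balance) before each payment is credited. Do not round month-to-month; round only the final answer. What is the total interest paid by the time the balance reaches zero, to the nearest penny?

£391.79

Monthly rate r = 10.6%/12 = 0.883333% = 0.00883333.
Payoff takes n = ⌈−ln(1 − rB₀/P)/ln(1+r)⌉ = ⌈44.495⌉ = 45 payments; the last is £24.79.
Total paid = 44·£50.00 + £24.79 = £2,224.79.
Total interest = total paid − principal = £2,224.79 − £1,833.00 = £391.79.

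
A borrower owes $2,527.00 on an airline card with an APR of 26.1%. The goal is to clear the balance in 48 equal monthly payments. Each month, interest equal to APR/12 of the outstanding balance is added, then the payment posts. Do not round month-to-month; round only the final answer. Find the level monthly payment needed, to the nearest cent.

$85.35

Monthly rate r = 26.1%/12 = 2.175% = 0.02175.
Level-payment amortization: P = B₀·r / (1 − (1+r)^(−n)) = 2527.00·0.02175 / (1 − 1.02175^(−48)).
Denominator 1 − (1+r)^(−48) = 0.643994282.
P = 54.9623 / 0.643994282 ≈ 85.35.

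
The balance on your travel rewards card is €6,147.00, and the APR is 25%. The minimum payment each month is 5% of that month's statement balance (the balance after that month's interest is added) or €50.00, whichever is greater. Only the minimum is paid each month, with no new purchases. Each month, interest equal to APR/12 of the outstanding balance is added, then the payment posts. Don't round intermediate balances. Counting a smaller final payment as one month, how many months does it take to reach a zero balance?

86 months

Monthly rate r = 25%/12 = 2.08333% = 0.0208333.
While 5% of the post-interest balance exceeds €50.00, each month B ← (B·(1+r))·(1 − 0.05), i.e. B shrinks by the factor (1+r)·0.95 = 0.96979.
This holds for months 1–60. Entering month 61 the balance is €975.82; 5% of the post-interest balance is now below €50.00, so the flat €50.00 minimum applies from here.
From month 61 a fixed €50.00 at rate r clears €975.82 in 26 more payments. Total: 60 + 26 = 86 months.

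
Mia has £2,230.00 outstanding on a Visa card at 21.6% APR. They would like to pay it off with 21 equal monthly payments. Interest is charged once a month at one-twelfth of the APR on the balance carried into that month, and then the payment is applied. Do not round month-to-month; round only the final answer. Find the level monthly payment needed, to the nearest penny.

Monthly rate r = 21.6%/12 = 1.8% = 0.018.
Level-payment amortization: P = B₀·r / (1 − (1+r)^(−n)) = 2230.00·0.018 / (1 − 1.018^(−21)).
Denominator 1 − (1+r)^(−21) = 0.31246207.
P = 40.14 / 0.31246207 ≈ 128.46.

£128.46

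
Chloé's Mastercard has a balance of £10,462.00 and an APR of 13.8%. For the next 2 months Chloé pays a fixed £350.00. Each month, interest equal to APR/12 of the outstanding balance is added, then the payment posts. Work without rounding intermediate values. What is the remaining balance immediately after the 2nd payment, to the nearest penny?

Monthly rate r = 13.8%/12 = 1.15% = 0.0115.
Each month: B ← B·(1+r) − £350.00.
Month 1: interest £120.31; balance after payment £10,232.31.
Month 2: interest £117.67; balance after payment £9,999.98.

£9,999.98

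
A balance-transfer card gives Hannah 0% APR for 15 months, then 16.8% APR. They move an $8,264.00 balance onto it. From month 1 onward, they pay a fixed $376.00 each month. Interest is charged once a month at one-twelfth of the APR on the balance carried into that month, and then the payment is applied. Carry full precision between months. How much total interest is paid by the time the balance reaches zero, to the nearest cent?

$157.11

Promo months 1–15 at r₀ = 0%/12 = 0; months 16+ at r₁ = 16.8%/12 = 0.014.
After month 15 (no interest yet): B = $8,264.00 − 15·$376.00 = $2,624.00.
Then at r₁ with $376.00/mo: n₂ = −ln(1 − r₁·B/P)/ln(1+r₁) ≈ 7.39 → 8 more payments.
Total paid = 22·$376.00 + $149.11 = $8,421.11; interest = $8,421.11 − $8,264.00 = $157.11.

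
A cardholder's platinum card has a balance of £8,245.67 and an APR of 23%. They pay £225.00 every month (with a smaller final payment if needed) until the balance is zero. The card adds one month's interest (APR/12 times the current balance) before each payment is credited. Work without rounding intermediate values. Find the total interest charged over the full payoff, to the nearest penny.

Monthly rate r = 23%/12 = 1.91667% = 0.0191667.
Payoff takes n = ⌈−ln(1 − rB₀/P)/ln(1+r)⌉ = ⌈63.841⌉ = 64 payments; the last is £189.44.
Total paid = 63·£225.00 + £189.44 = £14,364.44.
Total interest = total paid − principal = £14,364.44 − £8,245.67 = £6,118.77.

£6,118.77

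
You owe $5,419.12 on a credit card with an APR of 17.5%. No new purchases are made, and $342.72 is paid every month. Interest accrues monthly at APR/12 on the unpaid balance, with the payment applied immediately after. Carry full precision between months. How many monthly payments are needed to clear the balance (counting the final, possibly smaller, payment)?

19 payments

Monthly rate r = 17.5%/12 = 1.45833% = 0.0145833.
Recurrence: B ← B·(1+r) − $342.72.
Month 1: interest $79.03; balance after payment $5,155.43.
Month 2: interest $75.18; balance after payment $4,887.89.
Closed form: n = −ln(1 − rB₀/P)/ln(1+r) = −ln(0.76941)/ln(1.01458) ≈ 18.106, so the balance reaches zero during payment 19.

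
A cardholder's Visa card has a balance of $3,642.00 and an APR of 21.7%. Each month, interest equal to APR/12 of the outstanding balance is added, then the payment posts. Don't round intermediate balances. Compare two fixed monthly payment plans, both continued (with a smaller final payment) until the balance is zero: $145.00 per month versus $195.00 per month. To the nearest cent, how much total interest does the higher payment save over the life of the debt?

Monthly rate r = 21.7%/12 = 1.80833% = 0.0180833.
At $145.00/mo: n = ⌈−ln(1 − rB₀/P)/ln(1+r)⌉ = 34 payments (last $114.22); total interest = total paid − $3,642.00 = $1,257.22.
At $195.00/mo: 23 payments (last $193.90); total interest $841.90.
Interest saved = $1,257.22 − $841.90 = $415.32.

$415.32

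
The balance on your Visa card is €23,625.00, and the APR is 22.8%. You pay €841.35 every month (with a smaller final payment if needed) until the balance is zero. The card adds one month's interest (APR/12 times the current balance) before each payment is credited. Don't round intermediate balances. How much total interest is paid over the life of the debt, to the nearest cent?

Monthly rate r = 22.8%/12 = 1.9% = 0.019.
Payoff takes n = ⌈−ln(1 − rB₀/P)/ln(1+r)⌉ = ⌈40.513⌉ = 41 payments; the last is €434.00.
Total paid = 40·€841.35 + €434.00 = €34,088.00.
Total interest = total paid − principal = €34,088.00 − €23,625.00 = €10,463.00.

€10,463.00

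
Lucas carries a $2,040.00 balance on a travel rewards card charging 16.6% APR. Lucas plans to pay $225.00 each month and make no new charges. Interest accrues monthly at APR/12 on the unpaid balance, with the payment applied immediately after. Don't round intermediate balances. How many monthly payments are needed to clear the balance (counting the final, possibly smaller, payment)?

Monthly rate r = 16.6%/12 = 1.38333% = 0.0138333.
Recurrence: B ← B·(1+r) − $225.00.
Month 1: interest $28.22; balance after payment $1,843.22.
Month 2: interest $25.50; balance after payment $1,643.72.
Closed form: n = −ln(1 − rB₀/P)/ln(1+r) = −ln(0.87458)/ln(1.01383) ≈ 9.755, so the balance reaches zero during payment 10.

10 payments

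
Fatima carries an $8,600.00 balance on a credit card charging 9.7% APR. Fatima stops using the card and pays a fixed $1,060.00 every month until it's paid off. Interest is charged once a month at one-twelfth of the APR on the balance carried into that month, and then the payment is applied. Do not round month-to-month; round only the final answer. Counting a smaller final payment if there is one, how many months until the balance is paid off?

Monthly rate r = 9.7%/12 = 0.808333% = 0.00808333.
Recurrence: B ← B·(1+r) − $1,060.00.
Month 1: interest $69.52; balance after payment $7,609.52.
Month 2: interest $61.51; balance after payment $6,611.03.
Closed form: n = −ln(1 − rB₀/P)/ln(1+r) = −ln(0.93442)/ln(1.00808) ≈ 8.425, so the balance reaches zero during payment 9.

9 months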